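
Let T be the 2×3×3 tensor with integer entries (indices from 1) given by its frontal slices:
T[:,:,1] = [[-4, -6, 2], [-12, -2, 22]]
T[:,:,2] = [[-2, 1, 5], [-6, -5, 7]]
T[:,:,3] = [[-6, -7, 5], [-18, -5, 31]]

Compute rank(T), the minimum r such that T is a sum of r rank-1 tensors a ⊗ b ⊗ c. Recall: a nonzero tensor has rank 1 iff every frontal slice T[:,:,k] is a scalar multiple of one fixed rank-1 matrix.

Lower bound: the mode-1 unfolding of T (rows indexed by i, columns by (j,k) = (1,1), (1,2), (1,3), (2,1), (2,2), (2,3), (3,1), (3,2), (3,3)) is [[-4, -2, -6, -6, 1, -7, 2, 5, 5], [-12, -6, -18, -2, -5, -5, 22, 7, 31]].
There the 2×2 minor on rows i ∈ {1, 2}, columns (j,k) ∈ {(1,1), (2,1)} is det [[-4, -6], [-12, -2]] = -64 ≠ 0, so this unfolding has rank ≥ 2; CP rank is at least every unfolding rank, so rank(T) ≥ 2. (This is only a lower bound: in general the CP rank may exceed every unfolding rank, so we still need to exhibit 2 rank-1 terms summing to T.)
Upper bound — finding two terms. Write S_k = T[:,:,k] for the frontal slices: S₁ = [[-4, -6, 2], [-12, -2, 22]], S₂ = [[-2, 1, 5], [-6, -5, 7]], S₃ = [[-6, -7, 5], [-18, -5, 31]].
If T = a₁ ⊗ b₁ ⊗ c₁ + a₂ ⊗ b₂ ⊗ c₂ then each S_k = c₁[k]·a₁b₁ᵀ + c₂[k]·a₂b₂ᵀ. S₁ and S₂ are linearly independent, so a₁b₁ᵀ and a₂b₂ᵀ must span the same plane of matrices: they are the rank-1 matrices of the form x·S₁ + y·S₂.
The 2×2 minor of x·S₁ + y·S₂ on rows {1,2}, columns {1,2} is −64·x² + 16·y² = (-16)·(2·x − y)(2·x + y), vanishing at (x:y) = (1:2) and (1:-2).
M₁ = S₁ + 2·S₂ = [[-8, -4, 12], [-24, -12, 36]] = (-4)·[1, 3][2, 1, -3]ᵀ and M₂ = S₁ − 2·S₂ = [[0, -8, -8], [0, 8, 8]] = (-8)·[1, -1][0, 1, 1]ᵀ, so take a₁ = [1, 3], b₁ = [2, 1, -3], a₂ = [1, -1], b₂ = [0, 1, 1].
Each slice is an integer combination of E₁ = a₁b₁ᵀ and E₂ = a₂b₂ᵀ: S₁ = −2·E₁ − 4·E₂, S₂ = −E₁ + 2·E₂, S₃ = −3·E₁ − 4·E₂; reading off coefficients, c₁ = [-2, -1, -3] and c₂ = [-4, 2, -4].
Hence T = [1, 3] ⊗ [2, 1, -3] ⊗ [-2, -1, -3] + [1, -1] ⊗ [0, 1, 1] ⊗ [-4, 2, -4], so rank(T) ≤ 2.
These bounds meet, so rank(T) = 2.

2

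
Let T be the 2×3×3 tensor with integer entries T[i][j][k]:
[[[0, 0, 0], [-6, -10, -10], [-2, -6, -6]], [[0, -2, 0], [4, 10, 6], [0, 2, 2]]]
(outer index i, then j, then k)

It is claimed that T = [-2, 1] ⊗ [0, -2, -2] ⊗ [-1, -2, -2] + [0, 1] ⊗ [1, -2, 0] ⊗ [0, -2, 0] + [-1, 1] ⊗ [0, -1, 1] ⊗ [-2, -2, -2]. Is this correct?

Reconstruct entrywise from the claimed factors. For example, T[0,1,2] = -10 and Σₗ aₗ[0]bₗ[1]cₗ[2] = (-2)·(-2)·(-2) + (0)·(-2)·(0) + (-1)·(-1)·(-2) = -10; checking all 18 entries, every one matches. The claim holds.

Yes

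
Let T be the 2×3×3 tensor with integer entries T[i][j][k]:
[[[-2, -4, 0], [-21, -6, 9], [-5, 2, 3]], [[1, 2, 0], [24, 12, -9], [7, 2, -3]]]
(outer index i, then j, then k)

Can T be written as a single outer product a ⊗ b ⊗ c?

No

The mode-3 unfolding of T (rows indexed by k, columns by (i,j) = (0,0), (0,1), (0,2), (1,0), (1,1), (1,2)) is [[-2, -21, -5, 1, 24, 7], [-4, -6, 2, 2, 12, 2], [0, 9, 3, 0, -9, -3]].
There the 2×2 minor on rows k ∈ {0, 1}, columns (i,j) ∈ {(0,0), (0,1)} is det [[-2, -21], [-4, -6]] = -72 ≠ 0, so this unfolding has rank ≥ 2; CP rank is at least every unfolding rank, so rank(T) ≥ 2.
In particular rank(T) ≥ 2 > 1, so T is not rank-1.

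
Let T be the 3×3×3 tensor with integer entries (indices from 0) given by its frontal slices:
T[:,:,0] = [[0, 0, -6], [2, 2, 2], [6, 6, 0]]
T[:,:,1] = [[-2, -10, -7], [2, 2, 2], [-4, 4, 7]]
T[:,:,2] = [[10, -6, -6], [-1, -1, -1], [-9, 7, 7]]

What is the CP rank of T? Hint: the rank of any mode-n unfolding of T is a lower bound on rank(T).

Lower bound: the mode-3 unfolding of T (rows indexed by k, columns by (i,j) = (0,0), (0,1), (0,2), (1,0), (1,1), (1,2), (2,0), (2,1), (2,2)) is [[0, 0, -6, 2, 2, 2, 6, 6, 0], [-2, -10, -7, 2, 2, 2, -4, 4, 7], [10, -6, -6, -1, -1, -1, -9, 7, 7]].
There the 3×3 minor on rows k ∈ {0, 1, 2}, columns (i,j) ∈ {(0,0), (0,1), (0,2)} is det [[0, 0, -6], [-2, -10, -7], [10, -6, -6]] = -672 ≠ 0, so this unfolding has rank ≥ 3; CP rank is at least every unfolding rank, so rank(T) ≥ 3. (This is only a lower bound: in general the CP rank may exceed every unfolding rank, so we still need to exhibit 3 rank-1 terms summing to T.)
Upper bound: T is a sum of 3 rank-1 terms, T = (1, 0, -1) ⊗ (1, -1, -1) ⊗ (0, 4, 8) + (1, 0, 1) ⊗ (2, 2, -1) ⊗ (2, -1, 0) + (2, -1, -1) ⊗ (1, 1, 1) ⊗ (-2, -2, 1) (written with every a and b primitive with positive leading entry and the scale carried by c; CP decompositions are not unique, and this one is verified by expanding entrywise), so rank(T) ≤ 3.
These bounds meet, so rank(T) = 3.

3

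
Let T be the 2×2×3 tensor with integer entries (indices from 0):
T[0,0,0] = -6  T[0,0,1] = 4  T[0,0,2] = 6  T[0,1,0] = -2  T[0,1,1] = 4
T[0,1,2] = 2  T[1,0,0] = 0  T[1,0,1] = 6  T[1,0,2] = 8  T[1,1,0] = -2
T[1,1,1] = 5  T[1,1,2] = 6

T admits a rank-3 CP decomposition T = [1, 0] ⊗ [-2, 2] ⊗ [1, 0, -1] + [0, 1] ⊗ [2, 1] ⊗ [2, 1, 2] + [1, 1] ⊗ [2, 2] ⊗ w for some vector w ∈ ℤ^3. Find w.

Subtract the known terms from T to get the rank-1 residual R = [1, 1] ⊗ [2, 2] ⊗ w, so R[i,j,k] = a[i]·b[j]·w[k]. Pick indices with nonzero a[0]·b[0] = (1)·(2) = 2. Only the fibre through (0,0,·) is needed: R[0,0,:] = T[0,0,:] − Σₗ aₗ[0]bₗ[0]cₗ = [-6, 4, 6] − (1)·(-2)·[1, 0, -1] − (0)·(2)·[2, 1, 2] = [-4, 4, 4]. Then w[k] = R[0,0,k] / 2 for each k, giving w = [-4, 4, 4] / 2 = [-2, 2, 2].

w = [-2, 2, 2]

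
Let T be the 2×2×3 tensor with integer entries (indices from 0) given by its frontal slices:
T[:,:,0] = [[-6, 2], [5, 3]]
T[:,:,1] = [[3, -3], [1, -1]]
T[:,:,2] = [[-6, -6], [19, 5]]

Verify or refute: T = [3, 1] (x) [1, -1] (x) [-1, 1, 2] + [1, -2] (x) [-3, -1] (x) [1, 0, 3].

Reconstruct entry (0,0,2) from the claimed factors: Σₗ aₗ[0]bₗ[0]cₗ[2] = (3)·(1)·(2) + (1)·(-3)·(3) = -3, but T[0,0,2] = -6. The claim is false.

No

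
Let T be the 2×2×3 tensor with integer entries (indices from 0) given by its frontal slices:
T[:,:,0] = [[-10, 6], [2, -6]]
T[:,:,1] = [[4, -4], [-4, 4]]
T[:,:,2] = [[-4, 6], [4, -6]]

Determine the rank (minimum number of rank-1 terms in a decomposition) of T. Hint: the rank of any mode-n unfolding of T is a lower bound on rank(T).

Lower bound: the mode-3 unfolding of T (rows indexed by k, columns by (i,j) = (0,0), (0,1), (1,0), (1,1)) is [[-10, 6, 2, -6], [4, -4, -4, 4], [-4, 6, 4, -6]].
There the 3×3 minor on rows k ∈ {0, 1, 2}, columns (i,j) ∈ {(0,0), (0,1), (1,0)} is det [[-10, 6, 2], [4, -4, -4], [-4, 6, 4]] = -64 ≠ 0, so this unfolding has rank ≥ 3; CP rank is at least every unfolding rank, so rank(T) ≥ 3. (This is only a lower bound: in general the CP rank may exceed every unfolding rank, so we still need to exhibit 3 rank-1 terms summing to T.)
Upper bound: T is a sum of 3 rank-1 terms, T = [1, -1] ⊗ [0, 1] ⊗ [4, 0, 2] + [1, -1] ⊗ [1, -1] ⊗ [-2, 4, -4] + [1, 0] ⊗ [1, 0] ⊗ [-8, 0, 0] (one valid choice — decompositions are not unique — normalised so each a, b is primitive with positive first nonzero entry; check it by expanding all entries), so rank(T) ≤ 3.
These bounds meet, so rank(T) = 3.

3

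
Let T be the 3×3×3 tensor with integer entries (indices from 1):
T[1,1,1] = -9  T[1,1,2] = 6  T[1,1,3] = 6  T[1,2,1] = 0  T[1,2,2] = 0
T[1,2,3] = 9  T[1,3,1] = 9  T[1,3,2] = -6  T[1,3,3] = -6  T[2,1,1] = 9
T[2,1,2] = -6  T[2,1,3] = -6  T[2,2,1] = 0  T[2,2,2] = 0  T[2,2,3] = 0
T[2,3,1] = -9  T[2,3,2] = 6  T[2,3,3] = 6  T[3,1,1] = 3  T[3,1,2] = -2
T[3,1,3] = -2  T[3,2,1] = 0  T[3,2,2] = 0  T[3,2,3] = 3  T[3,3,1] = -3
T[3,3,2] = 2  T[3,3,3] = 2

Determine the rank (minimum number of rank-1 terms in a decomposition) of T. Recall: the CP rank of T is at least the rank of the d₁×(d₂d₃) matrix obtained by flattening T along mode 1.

Lower bound: the mode-2 unfolding of T (rows indexed by j, columns by (i,k) = (1,1), (1,2), (1,3), (2,1), (2,2), (2,3), (3,1), (3,2), (3,3)) is [[-9, 6, 6, 9, -6, -6, 3, -2, -2], [0, 0, 9, 0, 0, 0, 0, 0, 3], [9, -6, -6, -9, 6, 6, -3, 2, 2]].
There the 2×2 minor on rows j ∈ {1, 2}, columns (i,k) ∈ {(1,1), (1,3)} is det [[-9, 6], [0, 9]] = -81 ≠ 0, so this unfolding has rank ≥ 2; CP rank is at least every unfolding rank, so rank(T) ≥ 2. (Flattening ranks never certify an upper bound on CP rank; for that we must actually write T with 2 rank-1 terms.)
Upper bound — finding two terms. Write S_k = T[:,:,k] for the frontal slices: S₁ = [[-9, 0, 9], [9, 0, -9], [3, 0, -3]], S₂ = [[6, 0, -6], [-6, 0, 6], [-2, 0, 2]], S₃ = [[6, 9, -6], [-6, 0, 6], [-2, 3, 2]].
If T = a₁ ⊗ b₁ ⊗ c₁ + a₂ ⊗ b₂ ⊗ c₂ then each S_k = c₁[k]·a₁b₁ᵀ + c₂[k]·a₂b₂ᵀ. S₁ and S₃ are linearly independent, so a₁b₁ᵀ and a₂b₂ᵀ must span the same plane of matrices: they are the rank-1 matrices of the form x·S₁ + y·S₃.
The 2×2 minor of x·S₁ + y·S₃ on rows {1,2}, columns {1,2} is −81·xy + 54·y² = (-27)·(3·x − 2·y)(y), vanishing at (x:y) = (2:3) and (1:0).
M₁ = 2·S₁ + 3·S₃ = [[0, 27, 0], [0, 0, 0], [0, 9, 0]] = 9·[3, 0, 1][0, 1, 0]ᵀ and M₂ = S₁ = [[-9, 0, 9], [9, 0, -9], [3, 0, -3]] = (-3)·[3, -3, -1][1, 0, -1]ᵀ, so take a₁ = [3, 0, 1], b₁ = [0, 1, 0], a₂ = [3, -3, -1], b₂ = [1, 0, -1].
Each slice is an integer combination of E₁ = a₁b₁ᵀ and E₂ = a₂b₂ᵀ: S₁ = −3·E₂, S₂ = 2·E₂, S₃ = 3·E₁ + 2·E₂; reading off coefficients, c₁ = [0, 0, 3] and c₂ = [-3, 2, 2].
Hence T = [3, 0, 1] ⊗ [0, 1, 0] ⊗ [0, 0, 3] + [3, -3, -1] ⊗ [1, 0, -1] ⊗ [-3, 2, 2], so rank(T) ≤ 2.
These bounds meet, so rank(T) = 2.
Check entry T[2,1,1] = 9: (0)·(0)·(0) + (-3)·(1)·(-3) = 9.

2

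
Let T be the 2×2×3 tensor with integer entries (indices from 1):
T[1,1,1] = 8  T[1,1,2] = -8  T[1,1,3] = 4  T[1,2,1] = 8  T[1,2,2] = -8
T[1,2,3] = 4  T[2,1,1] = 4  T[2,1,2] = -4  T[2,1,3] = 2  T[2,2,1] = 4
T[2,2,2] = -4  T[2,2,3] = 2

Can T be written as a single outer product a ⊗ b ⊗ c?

Yes

If T = a ⊗ b ⊗ c then every fibre of T is a multiple of the corresponding factor, so read the factors off the fibres through the nonzero entry T[1,1,1] = 8.
The mode-1 fibre T[:,1,1] = [8, 4] gives a = [2, 1] (primitive direction); the mode-2 fibre T[1,:,1] = [8, 8] gives b = [1, 1]; then c[k] = T[1,1,k] / (a[1]·b[1]) = [8, -8, 4] / 2 = [4, -4, 2].
Expanding [2, 1] ⊗ [1, 1] ⊗ [4, -4, 2] reproduces all 12 entries of T, so T = [2, 1] ⊗ [1, 1] ⊗ [4, -4, 2] and rank(T) ≤ 1.
Equivalently every frontal slice T[:,:,k] is c[k] times the rank-1 matrix [2, 1] ⊗ [1, 1]. So T has rank 1 (it is nonzero).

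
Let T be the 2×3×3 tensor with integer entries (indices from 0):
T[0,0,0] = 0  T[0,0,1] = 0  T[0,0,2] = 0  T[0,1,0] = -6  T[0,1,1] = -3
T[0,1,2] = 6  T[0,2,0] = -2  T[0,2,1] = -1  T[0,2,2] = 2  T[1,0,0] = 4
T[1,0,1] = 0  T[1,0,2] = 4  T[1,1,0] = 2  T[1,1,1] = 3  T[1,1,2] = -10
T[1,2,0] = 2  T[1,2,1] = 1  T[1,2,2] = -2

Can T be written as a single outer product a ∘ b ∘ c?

No

The mode-1 unfolding of T (rows indexed by i, columns by (j,k) = (0,0), (0,1), (0,2), (1,0), (1,1), (1,2), (2,0), (2,1), (2,2)) is [[0, 0, 0, -6, -3, 6, -2, -1, 2], [4, 0, 4, 2, 3, -10, 2, 1, -2]].
There the 2×2 minor on rows i ∈ {0, 1}, columns (j,k) ∈ {(0,0), (1,0)} is det [[0, -6], [4, 2]] = 24 ≠ 0, so this unfolding has rank ≥ 2; CP rank is at least every unfolding rank, so rank(T) ≥ 2.
In particular rank(T) ≥ 2 > 1, so T is not rank-1.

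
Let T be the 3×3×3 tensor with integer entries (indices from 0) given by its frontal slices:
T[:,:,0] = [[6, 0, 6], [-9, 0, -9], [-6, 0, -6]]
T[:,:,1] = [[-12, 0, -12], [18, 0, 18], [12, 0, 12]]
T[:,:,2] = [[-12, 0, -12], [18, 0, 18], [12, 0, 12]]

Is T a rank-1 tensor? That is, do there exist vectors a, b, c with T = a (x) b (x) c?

Yes

The mode-1 fibre T[:,0,0] = [6, -9, -6] gives a = (2, -3, -2) (primitive direction); the mode-2 fibre T[0,:,0] = [6, 0, 6] gives b = (1, 0, 1); then c[k] = T[0,0,k] / (a[0]·b[0]) = [6, -12, -12] / 2 = (3, -6, -6).
Expanding (2, -3, -2) (x) (1, 0, 1) (x) (3, -6, -6) reproduces all 27 entries of T, so T = (2, -3, -2) (x) (1, 0, 1) (x) (3, -6, -6) and rank(T) ≤ 1.
Equivalently every frontal slice T[:,:,k] is c[k] times the rank-1 matrix (2, -3, -2) (x) (1, 0, 1). So T has rank 1 (it is nonzero).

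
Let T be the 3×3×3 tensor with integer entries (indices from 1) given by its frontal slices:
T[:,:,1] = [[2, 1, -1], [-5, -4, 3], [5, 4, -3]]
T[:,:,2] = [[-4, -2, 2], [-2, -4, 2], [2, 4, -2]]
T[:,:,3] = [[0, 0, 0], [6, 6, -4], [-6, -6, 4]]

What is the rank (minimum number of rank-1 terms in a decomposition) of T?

2

Lower bound: the mode-3 unfolding of T (rows indexed by k, columns by (i,j) = (1,1), (1,2), (1,3), (2,1), (2,2), (2,3), (3,1), (3,2), (3,3)) is [[2, 1, -1, -5, -4, 3, 5, 4, -3], [-4, -2, 2, -2, -4, 2, 2, 4, -2], [0, 0, 0, 6, 6, -4, -6, -6, 4]].
There the 2×2 minor on rows k ∈ {1, 2}, columns (i,j) ∈ {(1,1), (2,1)} is det [[2, -5], [-4, -2]] = -24 ≠ 0, so this unfolding has rank ≥ 2; CP rank is at least every unfolding rank, so rank(T) ≥ 2. (This is only a lower bound: in general the CP rank may exceed every unfolding rank, so we still need to exhibit 2 rank-1 terms summing to T.)
Upper bound — finding two terms. Write S_k = T[:,:,k] for the frontal slices: S₁ = [[2, 1, -1], [-5, -4, 3], [5, 4, -3]], S₂ = [[-4, -2, 2], [-2, -4, 2], [2, 4, -2]], S₃ = [[0, 0, 0], [6, 6, -4], [-6, -6, 4]].
If T = a₁ ⊗ b₁ ⊗ c₁ + a₂ ⊗ b₂ ⊗ c₂ then each S_k = c₁[k]·a₁b₁ᵀ + c₂[k]·a₂b₂ᵀ. S₁ and S₂ are linearly independent, so a₁b₁ᵀ and a₂b₂ᵀ must span the same plane of matrices: they are the rank-1 matrices of the form x·S₁ + y·S₂.
The 2×2 minor of x·S₁ + y·S₂ on rows {1,2}, columns {1,2} is −3·x² + 12·y² = (-3)·(x − 2·y)(x + 2·y), vanishing at (x:y) = (2:1) and (2:-1).
M₁ = 2·S₁ + S₂ = [[0, 0, 0], [-12, -12, 8], [12, 12, -8]] = (-4)·[0, 1, -1][3, 3, -2]ᵀ and M₂ = 2·S₁ − S₂ = [[8, 4, -4], [-8, -4, 4], [8, 4, -4]] = 4·[1, -1, 1][2, 1, -1]ᵀ, so take a₁ = [0, 1, -1], b₁ = [3, 3, -2], a₂ = [1, -1, 1], b₂ = [2, 1, -1].
Each slice is an integer combination of E₁ = a₁b₁ᵀ and E₂ = a₂b₂ᵀ: S₁ = −E₁ + E₂, S₂ = −2·E₁ − 2·E₂, S₃ = 2·E₁; reading off coefficients, c₁ = [-1, -2, 2] and c₂ = [1, -2, 0].
Hence T = [0, 1, -1] ⊗ [3, 3, -2] ⊗ [-1, -2, 2] + [1, -1, 1] ⊗ [2, 1, -1] ⊗ [1, -2, 0], so rank(T) ≤ 2.
These bounds meet, so rank(T) = 2.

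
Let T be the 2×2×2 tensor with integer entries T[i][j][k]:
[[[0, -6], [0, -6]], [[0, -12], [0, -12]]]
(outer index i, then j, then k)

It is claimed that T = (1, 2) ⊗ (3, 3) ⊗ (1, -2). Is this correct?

No

Reconstruct entry (0,0,0) from the claimed factors: Σₗ aₗ[0]bₗ[0]cₗ[0] = (1)·(3)·(1) = 3, but T[0,0,0] = 0. The claim is false.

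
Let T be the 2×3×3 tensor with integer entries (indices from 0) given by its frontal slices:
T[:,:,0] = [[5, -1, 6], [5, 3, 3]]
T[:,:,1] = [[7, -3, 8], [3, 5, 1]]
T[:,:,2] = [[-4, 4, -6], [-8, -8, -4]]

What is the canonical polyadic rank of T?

3

Lower bound: in the mode-2 unfolding of T (rows indexed by j, columns by (i,k)) the 3×3 minor on rows j ∈ {0, 1, 2}, columns (i,k) ∈ {(0,0), (0,1), (0,2)} is det [[5, 7, -4], [-1, -3, 4], [6, 8, -6]] = 16 ≠ 0, so that unfolding has rank ≥ 3 and hence rank(T) ≥ 3 (CP rank is at least every unfolding rank, though it can be larger).
Upper bound: T is a sum of 3 rank-1 terms, T = [1, -2] ⊗ [2, 2, 1] ⊗ [-1, -1, 2] + [1, -1] ⊗ [1, -1, 1] ⊗ [-1, 1, 0] + [1, 0] ⊗ [1, 0, 1] ⊗ [8, 8, -8] (one valid choice — decompositions are not unique — normalised so each a, b is primitive with positive first nonzero entry; check it by expanding all entries), so rank(T) ≤ 3.
These bounds meet, so rank(T) = 3.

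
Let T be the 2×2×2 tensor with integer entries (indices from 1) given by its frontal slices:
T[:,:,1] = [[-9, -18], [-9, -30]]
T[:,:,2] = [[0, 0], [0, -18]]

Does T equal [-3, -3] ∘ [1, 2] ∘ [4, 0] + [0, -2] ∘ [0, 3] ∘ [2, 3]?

No

Reconstruct entry (1,1,1) from the claimed factors: Σₗ aₗ[1]bₗ[1]cₗ[1] = (-3)·(1)·(4) + (0)·(0)·(2) = -12, but T[1,1,1] = -9. The claim is false.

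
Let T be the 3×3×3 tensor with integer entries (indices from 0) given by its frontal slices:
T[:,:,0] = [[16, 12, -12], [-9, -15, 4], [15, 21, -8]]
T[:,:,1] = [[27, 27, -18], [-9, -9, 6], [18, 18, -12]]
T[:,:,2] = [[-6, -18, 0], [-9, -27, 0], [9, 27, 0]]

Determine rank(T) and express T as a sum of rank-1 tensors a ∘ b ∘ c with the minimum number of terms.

rank(T) = 2

Lower bound: in the mode-1 unfolding of T (rows indexed by i, columns by (j,k)) the 2×2 minor on rows i ∈ {0, 1}, columns (j,k) ∈ {(0,0), (0,1)} is det [[16, 27], [-9, -9]] = 99 ≠ 0, so that unfolding has rank ≥ 2 and hence rank(T) ≥ 2 (CP rank is at least every unfolding rank, though it can be larger).
Upper bound: with S_k = T[:,:,k], the two rank-1 terms a₁b₁ᵀ, a₂b₂ᵀ are the rank-1 members of the pencil x·S₀ + y·S₁.
The 2×2 minor of x·S₀ + y·S₁ on rows {0,1}, columns {0,1} is −132·x² − 198·xy = (-66)·(2·x + 3·y)(x), vanishing at (x:y) = (3:-2) and (0:1).
M₁ = 3·S₀ − 2·S₁ = [[-6, -18, 0], [-9, -27, 0], [9, 27, 0]] = (-3)·(2, 3, -3)(1, 3, 0)ᵀ and M₂ = S₁ = [[27, 27, -18], [-9, -9, 6], [18, 18, -12]] = 3·(3, -1, 2)(3, 3, -2)ᵀ, so take a₁ = (2, 3, -3), b₁ = (1, 3, 0), a₂ = (3, -1, 2), b₂ = (3, 3, -2).
Each slice is an integer combination of E₁ = a₁b₁ᵀ and E₂ = a₂b₂ᵀ: S₀ = −E₁ + 2·E₂, S₁ = 3·E₂, S₂ = −3·E₁; reading off coefficients, c₁ = (-1, 0, -3) and c₂ = (2, 3, 0).
Hence T = (2, 3, -3) ∘ (1, 3, 0) ∘ (-1, 0, -3) + (3, -1, 2) ∘ (3, 3, -2) ∘ (2, 3, 0), so rank(T) ≤ 2.
These bounds meet, so rank(T) = 2.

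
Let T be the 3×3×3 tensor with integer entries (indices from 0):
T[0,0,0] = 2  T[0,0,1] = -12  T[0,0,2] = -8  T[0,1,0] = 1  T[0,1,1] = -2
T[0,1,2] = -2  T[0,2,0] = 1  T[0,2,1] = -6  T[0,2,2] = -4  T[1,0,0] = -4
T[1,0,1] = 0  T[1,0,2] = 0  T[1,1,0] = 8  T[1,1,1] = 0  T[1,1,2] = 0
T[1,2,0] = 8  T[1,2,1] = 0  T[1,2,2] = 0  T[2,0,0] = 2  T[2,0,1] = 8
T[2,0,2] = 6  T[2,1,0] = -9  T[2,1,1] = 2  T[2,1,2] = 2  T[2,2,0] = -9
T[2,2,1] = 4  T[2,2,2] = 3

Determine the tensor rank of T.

3

Lower bound: in the mode-2 unfolding of T (rows indexed by j, columns by (i,k)) the 3×3 minor on rows j ∈ {0, 1, 2}, columns (i,k) ∈ {(0,0), (0,1), (1,0)} is det [[2, -12, -4], [1, -2, 8], [1, -6, 8]] = 80 ≠ 0, so that unfolding has rank ≥ 3 and hence rank(T) ≥ 3 (CP rank is at least every unfolding rank, though it can be larger).
Upper bound: T is a sum of 3 rank-1 terms, T = [0, 1, -1] ∘ [1, -2, -2] ∘ [-4, 0, 0] + [1, 0, -1] ∘ [2, 1, 1] ∘ [1, -2, -2] + [2, 0, -1] ∘ [2, 0, 1] ∘ [0, -2, -1] (written with every a and b primitive with positive leading entry and the scale carried by c; CP decompositions are not unique, and this one is verified by expanding entrywise), so rank(T) ≤ 3.
These bounds meet, so rank(T) = 3.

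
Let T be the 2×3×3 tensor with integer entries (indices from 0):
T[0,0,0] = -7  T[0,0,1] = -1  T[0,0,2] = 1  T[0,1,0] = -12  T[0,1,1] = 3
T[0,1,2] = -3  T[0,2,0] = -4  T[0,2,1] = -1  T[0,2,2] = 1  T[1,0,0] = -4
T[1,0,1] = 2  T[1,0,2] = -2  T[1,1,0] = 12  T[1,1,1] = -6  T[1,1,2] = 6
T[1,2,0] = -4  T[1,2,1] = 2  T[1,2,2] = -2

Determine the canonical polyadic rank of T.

2

Lower bound: the mode-1 unfolding of T (rows indexed by i, columns by (j,k) = (0,0), (0,1), (0,2), (1,0), (1,1), (1,2), (2,0), (2,1), (2,2)) is [[-7, -1, 1, -12, 3, -3, -4, -1, 1], [-4, 2, -2, 12, -6, 6, -4, 2, -2]].
There the 2×2 minor on rows i ∈ {0, 1}, columns (j,k) ∈ {(0,0), (0,1)} is det [[-7, -1], [-4, 2]] = -18 ≠ 0, so this unfolding has rank ≥ 2; CP rank is at least every unfolding rank, so rank(T) ≥ 2. (Unfolding ranks only ever bound the CP rank from below — rank(T) can be strictly larger than all of them — so the matching upper bound has to come from an explicit 2-term decomposition.)
Upper bound — finding two terms. Write S_k = T[:,:,k] for the frontal slices: S₀ = [[-7, -12, -4], [-4, 12, -4]], S₁ = [[-1, 3, -1], [2, -6, 2]], S₂ = [[1, -3, 1], [-2, 6, -2]].
If T = a₁ ⊗ b₁ ⊗ c₁ + a₂ ⊗ b₂ ⊗ c₂ then each S_k = c₁[k]·a₁b₁ᵀ + c₂[k]·a₂b₂ᵀ. S₀ and S₁ are linearly independent, so a₁b₁ᵀ and a₂b₂ᵀ must span the same plane of matrices: they are the rank-1 matrices of the form x·S₀ + y·S₁.
The 2×2 minor of x·S₀ + y·S₁ on rows {0,1}, columns {0,1} is −132·x² + 66·xy = (-66)·(2·x − y)(x), vanishing at (x:y) = (1:2) and (0:1).
M₁ = S₀ + 2·S₁ = [[-9, -6, -6], [0, 0, 0]] = (-3)·[1, 0][3, 2, 2]ᵀ and M₂ = S₁ = [[-1, 3, -1], [2, -6, 2]] = −[1, -2][1, -3, 1]ᵀ, so take a₁ = [1, 0], b₁ = [3, 2, 2], a₂ = [1, -2], b₂ = [1, -3, 1].
Each slice is an integer combination of E₁ = a₁b₁ᵀ and E₂ = a₂b₂ᵀ: S₀ = −3·E₁ + 2·E₂, S₁ = −E₂, S₂ = E₂; reading off coefficients, c₁ = [-3, 0, 0] and c₂ = [2, -1, 1].
Hence T = [1, 0] ⊗ [3, 2, 2] ⊗ [-3, 0, 0] + [1, -2] ⊗ [1, -3, 1] ⊗ [2, -1, 1], so rank(T) ≤ 2.
These bounds meet, so rank(T) = 2.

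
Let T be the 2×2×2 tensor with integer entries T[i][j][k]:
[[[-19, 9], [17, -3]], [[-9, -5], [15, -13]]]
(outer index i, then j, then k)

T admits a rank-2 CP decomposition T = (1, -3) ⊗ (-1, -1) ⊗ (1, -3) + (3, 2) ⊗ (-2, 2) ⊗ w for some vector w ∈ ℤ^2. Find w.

Subtract the known terms from T to get the rank-1 residual R = (3, 2) ⊗ (-2, 2) ⊗ w, so R[i,j,k] = a[i]·b[j]·w[k]. Pick indices with nonzero a[0]·b[0] = (3)·(-2) = -6. Only the fibre through (0,0,·) is needed: R[0,0,:] = T[0,0,:] − Σₗ aₗ[0]bₗ[0]cₗ = [-19, 9] − (1)·(-1)·(1, -3) = [-18, 6]. Then w[k] = R[0,0,k] / -6 for each k, giving w = [-18, 6] / -6 = (3, -1).

w = (3, -1)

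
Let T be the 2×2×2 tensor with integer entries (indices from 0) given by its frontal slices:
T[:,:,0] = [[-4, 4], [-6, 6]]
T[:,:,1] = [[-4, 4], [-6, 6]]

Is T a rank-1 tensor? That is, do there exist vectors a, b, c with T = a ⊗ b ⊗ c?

Yes

If T = a ⊗ b ⊗ c then every fibre of T is a multiple of the corresponding factor, so read the factors off the fibres through the nonzero entry T[0,0,0] = -4.
The mode-1 fibre T[:,0,0] = [-4, -6] gives a = [2, 3] (primitive direction); the mode-2 fibre T[0,:,0] = [-4, 4] gives b = [1, -1]; then c[k] = T[0,0,k] / (a[0]·b[0]) = [-4, -4] / 2 = [-2, -2].
Expanding [2, 3] ⊗ [1, -1] ⊗ [-2, -2] reproduces all 8 entries of T, so T = [2, 3] ⊗ [1, -1] ⊗ [-2, -2] and rank(T) ≤ 1.
Equivalently every frontal slice T[:,:,k] is c[k] times the rank-1 matrix [2, 3] ⊗ [1, -1]. So T has rank 1 (it is nonzero).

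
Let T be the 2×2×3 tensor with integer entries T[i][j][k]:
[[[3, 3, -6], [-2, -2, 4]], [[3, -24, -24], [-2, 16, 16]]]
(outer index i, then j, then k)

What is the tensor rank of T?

Lower bound: the mode-1 unfolding of T (rows indexed by i, columns by (j,k) = (0,0), (0,1), (0,2), (1,0), (1,1), (1,2)) is [[3, 3, -6, -2, -2, 4], [3, -24, -24, -2, 16, 16]].
There the 2×2 minor on rows i ∈ {0, 1}, columns (j,k) ∈ {(0,0), (0,1)} is det [[3, 3], [3, -24]] = -81 ≠ 0, so this unfolding has rank ≥ 2; CP rank is at least every unfolding rank, so rank(T) ≥ 2. (Unfolding ranks only ever bound the CP rank from below — rank(T) can be strictly larger than all of them — so the matching upper bound has to come from an explicit 2-term decomposition.)
Upper bound — finding two terms. Every mode-2 slice of T is a multiple of one matrix: T[:,j,:] = b[j]·M with b = [3, -2] and M = [[1, 1, -2], [1, -8, -8]] (rows indexed by i, columns by k). So it suffices to write M as a sum of two rank-1 matrices.
Splitting M by its rows (i = 0, 1), M = [1, 0][1, 1, -2]ᵀ + [0, 1][1, -8, -8]ᵀ.
Hence T = [1, 0] ⊗ [3, -2] ⊗ [1, 1, -2] + [0, 1] ⊗ [3, -2] ⊗ [1, -8, -8], so rank(T) ≤ 2.
These bounds meet, so rank(T) = 2.

2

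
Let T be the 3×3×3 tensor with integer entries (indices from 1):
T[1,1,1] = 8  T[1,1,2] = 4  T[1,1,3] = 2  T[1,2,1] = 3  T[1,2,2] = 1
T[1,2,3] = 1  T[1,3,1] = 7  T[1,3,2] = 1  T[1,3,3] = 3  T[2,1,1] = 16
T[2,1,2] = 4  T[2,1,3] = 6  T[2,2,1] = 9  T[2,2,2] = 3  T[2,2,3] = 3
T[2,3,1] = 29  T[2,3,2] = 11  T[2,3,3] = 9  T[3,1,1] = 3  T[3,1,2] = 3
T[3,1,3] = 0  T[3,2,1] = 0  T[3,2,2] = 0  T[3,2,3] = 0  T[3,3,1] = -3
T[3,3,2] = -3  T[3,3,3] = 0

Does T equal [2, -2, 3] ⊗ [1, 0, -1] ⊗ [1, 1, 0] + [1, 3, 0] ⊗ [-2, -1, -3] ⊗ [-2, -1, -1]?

Reconstruct entry (1,1,1) from the claimed factors: Σₗ aₗ[1]bₗ[1]cₗ[1] = (2)·(1)·(1) + (1)·(-2)·(-2) = 6, but T[1,1,1] = 8. The claim is false.

No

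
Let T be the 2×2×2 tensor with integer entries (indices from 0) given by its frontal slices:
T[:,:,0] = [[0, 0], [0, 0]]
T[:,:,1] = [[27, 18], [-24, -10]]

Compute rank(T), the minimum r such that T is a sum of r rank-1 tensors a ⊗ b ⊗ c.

2

Lower bound: the mode-2 unfolding of T (rows indexed by j, columns by (i,k) = (0,0), (0,1), (1,0), (1,1)) is [[0, 27, 0, -24], [0, 18, 0, -10]].
There the 2×2 minor on rows j ∈ {0, 1}, columns (i,k) ∈ {(0,1), (1,1)} is det [[27, -24], [18, -10]] = 162 ≠ 0, so this unfolding has rank ≥ 2; CP rank is at least every unfolding rank, so rank(T) ≥ 2. (This is only a lower bound: in general the CP rank may exceed every unfolding rank, so we still need to exhibit 2 rank-1 terms summing to T.)
Upper bound — finding two terms. Every mode-3 slice of T is a multiple of one matrix: T[:,:,k] = c[k]·M with c = [0, 1] and M = [[27, 18], [-24, -10]] (rows indexed by i, columns by j). So it suffices to write M as a sum of two rank-1 matrices.
Splitting M by its rows (i = 0, 1), M = [1, 0][27, 18]ᵀ + [0, 1][-24, -10]ᵀ.
Hence T = [1, 0] ⊗ [27, 18] ⊗ [0, 1] + [0, 1] ⊗ [-24, -10] ⊗ [0, 1], so rank(T) ≤ 2.
These bounds meet, so rank(T) = 2.
Check entry T[1,0,0] = 0: (0)·(27)·(0) + (1)·(-24)·(0) = 0.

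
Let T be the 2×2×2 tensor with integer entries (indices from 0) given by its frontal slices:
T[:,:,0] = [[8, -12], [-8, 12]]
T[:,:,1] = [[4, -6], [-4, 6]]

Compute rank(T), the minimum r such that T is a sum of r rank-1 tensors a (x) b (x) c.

1

Lower bound: T ≠ 0 (e.g. T[0,0,0] = 8), so rank(T) ≥ 1.
Upper bound: if T = a (x) b (x) c then every fibre of T is a multiple of the corresponding factor, so read the factors off the fibres through the nonzero entry T[0,0,0] = 8.
The mode-1 fibre T[:,0,0] = [8, -8] gives a = (1, -1) (primitive direction); the mode-2 fibre T[0,:,0] = [8, -12] gives b = (2, -3); then c[k] = T[0,0,k] / (a[0]·b[0]) = [8, 4] / 2 = (4, 2).
Expanding (1, -1) (x) (2, -3) (x) (4, 2) reproduces all 8 entries of T, so T = (1, -1) (x) (2, -3) (x) (4, 2) and rank(T) ≤ 1.
These bounds meet, so rank(T) = 1.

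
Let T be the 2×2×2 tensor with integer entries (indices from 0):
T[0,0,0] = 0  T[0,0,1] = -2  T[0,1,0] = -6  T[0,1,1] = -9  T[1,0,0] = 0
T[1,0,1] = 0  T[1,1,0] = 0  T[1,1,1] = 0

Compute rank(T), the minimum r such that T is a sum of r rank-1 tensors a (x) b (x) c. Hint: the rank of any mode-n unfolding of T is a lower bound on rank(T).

2

Lower bound: in the mode-2 unfolding of T (rows indexed by j, columns by (i,k)) the 2×2 minor on rows j ∈ {0, 1}, columns (i,k) ∈ {(0,0), (0,1)} is det [[0, -2], [-6, -9]] = -12 ≠ 0, so that unfolding has rank ≥ 2 and hence rank(T) ≥ 2 (CP rank is at least every unfolding rank, though it can be larger).
Upper bound: T[i,:,:] = a[i]·M for every slice, with a = [1, 0] and M = [[0, -2], [-6, -9]] (rows j, columns k).
Splitting M by its rows (j = 0, 1), M = [1, 0][0, -2]ᵀ + [0, 1][-6, -9]ᵀ.
Hence T = [1, 0] (x) [1, 0] (x) [0, -2] + [1, 0] (x) [0, 1] (x) [-6, -9], so rank(T) ≤ 2.
These bounds meet, so rank(T) = 2.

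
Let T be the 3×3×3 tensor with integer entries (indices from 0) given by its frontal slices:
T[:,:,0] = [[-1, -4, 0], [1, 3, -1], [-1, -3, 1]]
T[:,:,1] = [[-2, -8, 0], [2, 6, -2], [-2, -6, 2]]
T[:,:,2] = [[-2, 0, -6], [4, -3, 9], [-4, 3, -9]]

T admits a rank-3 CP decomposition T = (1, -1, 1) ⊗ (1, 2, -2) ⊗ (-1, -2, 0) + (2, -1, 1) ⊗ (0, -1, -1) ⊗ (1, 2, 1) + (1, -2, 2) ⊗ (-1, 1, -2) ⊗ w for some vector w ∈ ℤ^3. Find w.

w = (0, 0, 2)

Subtract the known terms from T to get the rank-1 residual R = (1, -2, 2) ⊗ (-1, 1, -2) ⊗ w, so R[i,j,k] = a[i]·b[j]·w[k]. Pick indices with nonzero a[0]·b[0] = (1)·(-1) = -1. Only the fibre through (0,0,·) is needed: R[0,0,:] = T[0,0,:] − Σₗ aₗ[0]bₗ[0]cₗ = [-1, -2, -2] − (1)·(1)·(-1, -2, 0) − (2)·(0)·(1, 2, 1) = [0, 0, -2]. Then w[k] = R[0,0,k] / -1 for each k, giving w = [0, 0, -2] / -1 = (0, 0, 2).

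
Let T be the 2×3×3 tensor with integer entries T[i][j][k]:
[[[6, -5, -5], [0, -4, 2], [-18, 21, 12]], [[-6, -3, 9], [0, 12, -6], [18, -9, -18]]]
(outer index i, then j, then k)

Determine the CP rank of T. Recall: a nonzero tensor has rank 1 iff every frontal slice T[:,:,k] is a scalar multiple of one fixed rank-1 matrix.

2

Lower bound: the mode-1 unfolding of T (rows indexed by i, columns by (j,k) = (0,0), (0,1), (0,2), (1,0), (1,1), (1,2), (2,0), (2,1), (2,2)) is [[6, -5, -5, 0, -4, 2, -18, 21, 12], [-6, -3, 9, 0, 12, -6, 18, -9, -18]].
There the 2×2 minor on rows i ∈ {0, 1}, columns (j,k) ∈ {(0,0), (0,1)} is det [[6, -5], [-6, -3]] = -48 ≠ 0, so this unfolding has rank ≥ 2; CP rank is at least every unfolding rank, so rank(T) ≥ 2. (Flattening ranks never certify an upper bound on CP rank; for that we must actually write T with 2 rank-1 terms.)
Upper bound — finding two terms. Write S_k = T[:,:,k] for the frontal slices: S₀ = [[6, 0, -18], [-6, 0, 18]], S₁ = [[-5, -4, 21], [-3, 12, -9]], S₂ = [[-5, 2, 12], [9, -6, -18]].
If T = a₁ ⊗ b₁ ⊗ c₁ + a₂ ⊗ b₂ ⊗ c₂ then each S_k = c₁[k]·a₁b₁ᵀ + c₂[k]·a₂b₂ᵀ. S₀ and S₁ are linearly independent, so a₁b₁ᵀ and a₂b₂ᵀ must span the same plane of matrices: they are the rank-1 matrices of the form x·S₀ + y·S₁.
The 2×2 minor of x·S₀ + y·S₁ on rows {0,1}, columns {0,1} is 48·xy − 72·y² = 24·(2·x − 3·y)(y), vanishing at (x:y) = (3:2) and (1:0).
M₁ = 3·S₀ + 2·S₁ = [[8, -8, -12], [-24, 24, 36]] = 4·[1, -3][2, -2, -3]ᵀ and M₂ = S₀ = [[6, 0, -18], [-6, 0, 18]] = 6·[1, -1][1, 0, -3]ᵀ, so take a₁ = [1, -3], b₁ = [2, -2, -3], a₂ = [1, -1], b₂ = [1, 0, -3].
Each slice is an integer combination of E₁ = a₁b₁ᵀ and E₂ = a₂b₂ᵀ: S₀ = 6·E₂, S₁ = 2·E₁ − 9·E₂, S₂ = −E₁ − 3·E₂; reading off coefficients, c₁ = [0, 2, -1] and c₂ = [6, -9, -3].
Hence T = [1, -3] ⊗ [2, -2, -3] ⊗ [0, 2, -1] + [1, -1] ⊗ [1, 0, -3] ⊗ [6, -9, -3], so rank(T) ≤ 2.
These bounds meet, so rank(T) = 2.
Check entry T[1,1,2] = -6: (-3)·(-2)·(-1) + (-1)·(0)·(-3) = -6.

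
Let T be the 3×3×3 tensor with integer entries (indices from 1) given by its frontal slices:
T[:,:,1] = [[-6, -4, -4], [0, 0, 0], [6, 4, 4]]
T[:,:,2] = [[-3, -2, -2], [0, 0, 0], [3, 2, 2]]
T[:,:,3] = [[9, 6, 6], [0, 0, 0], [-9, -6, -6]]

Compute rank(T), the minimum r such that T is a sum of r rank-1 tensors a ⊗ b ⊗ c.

Lower bound: T ≠ 0 (e.g. T[1,1,1] = -6), so rank(T) ≥ 1.
Upper bound: if T = a ⊗ b ⊗ c then every fibre of T is a multiple of the corresponding factor, so read the factors off the fibres through the nonzero entry T[1,1,1] = -6.
The mode-1 fibre T[:,1,1] = [-6, 0, 6] gives a = [1, 0, -1] (primitive direction); the mode-2 fibre T[1,:,1] = [-6, -4, -4] gives b = [3, 2, 2]; then c[k] = T[1,1,k] / (a[1]·b[1]) = [-6, -3, 9] / 3 = [-2, -1, 3].
Expanding [1, 0, -1] ⊗ [3, 2, 2] ⊗ [-2, -1, 3] reproduces all 27 entries of T, so T = [1, 0, -1] ⊗ [3, 2, 2] ⊗ [-2, -1, 3] and rank(T) ≤ 1.
These bounds meet, so rank(T) = 1.
Check entry T[3,2,2] = 2: (-1)·(2)·(-1) = 2.

1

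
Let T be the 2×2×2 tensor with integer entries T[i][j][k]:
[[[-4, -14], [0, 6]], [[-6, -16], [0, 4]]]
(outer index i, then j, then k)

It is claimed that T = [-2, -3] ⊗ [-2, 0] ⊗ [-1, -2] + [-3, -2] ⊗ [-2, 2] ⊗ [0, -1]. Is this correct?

Yes

Reconstruct entrywise from the claimed factors. For example, T[0,1,0] = 0 and Σₗ aₗ[0]bₗ[1]cₗ[0] = (-2)·(0)·(-1) + (-3)·(2)·(0) = 0; checking all 8 entries, every one matches. The claim holds.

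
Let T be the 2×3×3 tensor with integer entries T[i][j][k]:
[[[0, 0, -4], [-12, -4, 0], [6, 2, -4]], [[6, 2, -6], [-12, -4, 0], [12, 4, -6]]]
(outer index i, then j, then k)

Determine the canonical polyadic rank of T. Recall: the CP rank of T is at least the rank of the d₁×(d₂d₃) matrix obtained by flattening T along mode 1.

Lower bound: the mode-1 unfolding of T (rows indexed by i, columns by (j,k) = (0,0), (0,1), (0,2), (1,0), (1,1), (1,2), (2,0), (2,1), (2,2)) is [[0, 0, -4, -12, -4, 0, 6, 2, -4], [6, 2, -6, -12, -4, 0, 12, 4, -6]].
There the 2×2 minor on rows i ∈ {0, 1}, columns (j,k) ∈ {(0,0), (0,2)} is det [[0, -4], [6, -6]] = 24 ≠ 0, so this unfolding has rank ≥ 2; CP rank is at least every unfolding rank, so rank(T) ≥ 2. (Flattening ranks never certify an upper bound on CP rank; for that we must actually write T with 2 rank-1 terms.)
Upper bound — finding two terms. Write S_k = T[:,:,k] for the frontal slices: S₀ = [[0, -12, 6], [6, -12, 12]], S₁ = [[0, -4, 2], [2, -4, 4]], S₂ = [[-4, 0, -4], [-6, 0, -6]].
If T = a₁ ⊗ b₁ ⊗ c₁ + a₂ ⊗ b₂ ⊗ c₂ then each S_k = c₁[k]·a₁b₁ᵀ + c₂[k]·a₂b₂ᵀ. S₀ and S₂ are linearly independent, so a₁b₁ᵀ and a₂b₂ᵀ must span the same plane of matrices: they are the rank-1 matrices of the form x·S₀ + y·S₂.
The 2×2 minor of x·S₀ + y·S₂ on rows {0,1}, columns {0,1} is 72·x² − 24·xy = 24·(3·x − y)(x), vanishing at (x:y) = (1:3) and (0:1).
M₁ = S₀ + 3·S₂ = [[-12, -12, -6], [-12, -12, -6]] = (-6)·(1, 1)(2, 2, 1)ᵀ and M₂ = S₂ = [[-4, 0, -4], [-6, 0, -6]] = (-2)·(2, 3)(1, 0, 1)ᵀ, so take a₁ = (1, 1), b₁ = (2, 2, 1), a₂ = (2, 3), b₂ = (1, 0, 1).
Each slice is an integer combination of E₁ = a₁b₁ᵀ and E₂ = a₂b₂ᵀ: S₀ = −6·E₁ + 6·E₂, S₁ = −2·E₁ + 2·E₂, S₂ = −2·E₂; reading off coefficients, c₁ = (-6, -2, 0) and c₂ = (6, 2, -2).
Hence T = (1, 1) ⊗ (2, 2, 1) ⊗ (-6, -2, 0) + (2, 3) ⊗ (1, 0, 1) ⊗ (6, 2, -2), so rank(T) ≤ 2.
These bounds meet, so rank(T) = 2.
Check entry T[1,0,2] = -6: (1)·(2)·(0) + (3)·(1)·(-2) = -6.

2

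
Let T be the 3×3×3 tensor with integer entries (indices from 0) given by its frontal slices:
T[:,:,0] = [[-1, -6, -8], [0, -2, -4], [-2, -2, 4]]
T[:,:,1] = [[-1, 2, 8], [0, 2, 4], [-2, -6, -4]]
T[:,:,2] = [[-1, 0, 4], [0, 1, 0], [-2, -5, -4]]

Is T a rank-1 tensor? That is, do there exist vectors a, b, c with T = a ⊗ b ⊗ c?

The mode-3 unfolding of T (rows indexed by k, columns by (i,j) = (0,0), (0,1), (0,2), (1,0), (1,1), (1,2), (2,0), (2,1), (2,2)) is [[-1, -6, -8, 0, -2, -4, -2, -2, 4], [-1, 2, 8, 0, 2, 4, -2, -6, -4], [-1, 0, 4, 0, 1, 0, -2, -5, -4]].
There the 3×3 minor on rows k ∈ {0, 1, 2}, columns (i,j) ∈ {(0,0), (0,1), (1,2)} is det [[-1, -6, -4], [-1, 2, 4], [-1, 0, 0]] = 16 ≠ 0, so this unfolding has rank ≥ 3; CP rank is at least every unfolding rank, so rank(T) ≥ 3.
In particular rank(T) ≥ 3 > 1, so T is not rank-1.

No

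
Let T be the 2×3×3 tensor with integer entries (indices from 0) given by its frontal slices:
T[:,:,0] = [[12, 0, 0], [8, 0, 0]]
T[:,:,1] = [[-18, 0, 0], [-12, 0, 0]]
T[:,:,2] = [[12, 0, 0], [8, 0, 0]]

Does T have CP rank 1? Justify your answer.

Yes

The mode-1 fibre T[:,0,0] = [12, 8] gives a = [3, 2] (primitive direction); the mode-2 fibre T[0,:,0] = [12, 0, 0] gives b = [1, 0, 0]; then c[k] = T[0,0,k] / (a[0]·b[0]) = [12, -18, 12] / 3 = [4, -6, 4].
Expanding [3, 2] ⊗ [1, 0, 0] ⊗ [4, -6, 4] reproduces all 18 entries of T, so T = [3, 2] ⊗ [1, 0, 0] ⊗ [4, -6, 4] and rank(T) ≤ 1.
Equivalently every frontal slice T[:,:,k] is c[k] times the rank-1 matrix [3, 2] ⊗ [1, 0, 0]. So T has rank 1 (it is nonzero).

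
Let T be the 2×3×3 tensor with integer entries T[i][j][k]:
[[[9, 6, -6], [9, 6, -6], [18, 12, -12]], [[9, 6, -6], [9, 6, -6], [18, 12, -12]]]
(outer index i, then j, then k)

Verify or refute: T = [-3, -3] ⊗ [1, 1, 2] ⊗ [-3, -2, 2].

Reconstruct entrywise from the claimed factors. For example, T[1,1,1] = 6 and Σₗ aₗ[1]bₗ[1]cₗ[1] = (-3)·(1)·(-2) = 6; checking all 18 entries, every one matches. The claim holds.

Yes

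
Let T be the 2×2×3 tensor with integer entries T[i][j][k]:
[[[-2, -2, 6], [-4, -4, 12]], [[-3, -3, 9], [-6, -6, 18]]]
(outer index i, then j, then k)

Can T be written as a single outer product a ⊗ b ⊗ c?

Yes

The mode-1 fibre T[:,0,0] = [-2, -3] gives a = [2, 3] (primitive direction); the mode-2 fibre T[0,:,0] = [-2, -4] gives b = [1, 2]; then c[k] = T[0,0,k] / (a[0]·b[0]) = [-2, -2, 6] / 2 = [-1, -1, 3].
Expanding [2, 3] ⊗ [1, 2] ⊗ [-1, -1, 3] reproduces all 12 entries of T, so T = [2, 3] ⊗ [1, 2] ⊗ [-1, -1, 3] and rank(T) ≤ 1.
Equivalently every frontal slice T[:,:,k] is c[k] times the rank-1 matrix [2, 3] ⊗ [1, 2]. So T has rank 1 (it is nonzero).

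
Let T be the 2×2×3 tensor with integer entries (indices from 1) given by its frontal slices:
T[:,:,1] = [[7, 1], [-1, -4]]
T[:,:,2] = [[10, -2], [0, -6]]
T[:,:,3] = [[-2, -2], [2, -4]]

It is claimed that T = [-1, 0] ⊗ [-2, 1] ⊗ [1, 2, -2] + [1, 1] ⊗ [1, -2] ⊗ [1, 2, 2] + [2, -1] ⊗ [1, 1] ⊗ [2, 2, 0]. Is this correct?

Yes

Reconstruct entrywise from the claimed factors. For example, T[2,1,3] = 2 and Σₗ aₗ[2]bₗ[1]cₗ[3] = (0)·(-2)·(-2) + (1)·(1)·(2) + (-1)·(1)·(0) = 2; checking all 12 entries, every one matches. The claim holds.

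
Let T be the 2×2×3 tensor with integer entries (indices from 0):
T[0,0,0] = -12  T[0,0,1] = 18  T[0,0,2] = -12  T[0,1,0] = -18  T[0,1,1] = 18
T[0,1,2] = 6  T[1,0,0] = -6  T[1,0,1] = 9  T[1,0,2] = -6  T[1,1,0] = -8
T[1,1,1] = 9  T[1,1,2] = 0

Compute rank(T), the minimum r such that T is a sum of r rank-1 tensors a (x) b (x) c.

Lower bound: in the mode-1 unfolding of T (rows indexed by i, columns by (j,k)) the 2×2 minor on rows i ∈ {0, 1}, columns (j,k) ∈ {(0,0), (1,0)} is det [[-12, -18], [-6, -8]] = -12 ≠ 0, so that unfolding has rank ≥ 2 and hence rank(T) ≥ 2 (CP rank is at least every unfolding rank, though it can be larger).
Upper bound: with S_k = T[:,:,k], the two rank-1 terms a₁b₁ᵀ, a₂b₂ᵀ are the rank-1 members of the pencil x·S₀ + y·S₁.
det(x·S₀ + y·S₁) is −12·x² + 18·xy = (-6)·(2·x − 3·y)(x), vanishing at (x:y) = (3:2) and (0:1).
M₁ = 3·S₀ + 2·S₁ = [[0, -18], [0, -6]] = (-6)·[3, 1][0, 1]ᵀ and M₂ = S₁ = [[18, 18], [9, 9]] = 9·[2, 1][1, 1]ᵀ, so take a₁ = [3, 1], b₁ = [0, 1], a₂ = [2, 1], b₂ = [1, 1].
Each slice is an integer combination of E₁ = a₁b₁ᵀ and E₂ = a₂b₂ᵀ: S₀ = −2·E₁ − 6·E₂, S₁ = 9·E₂, S₂ = 6·E₁ − 6·E₂; reading off coefficients, c₁ = [-2, 0, 6] and c₂ = [-6, 9, -6].
Hence T = [3, 1] (x) [0, 1] (x) [-2, 0, 6] + [2, 1] (x) [1, 1] (x) [-6, 9, -6], so rank(T) ≤ 2.
These bounds meet, so rank(T) = 2.

2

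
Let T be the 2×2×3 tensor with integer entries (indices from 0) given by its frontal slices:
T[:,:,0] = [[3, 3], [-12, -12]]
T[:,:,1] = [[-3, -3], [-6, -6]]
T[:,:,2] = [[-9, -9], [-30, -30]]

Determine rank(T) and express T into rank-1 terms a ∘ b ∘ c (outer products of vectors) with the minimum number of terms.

Lower bound: in the mode-3 unfolding of T (rows indexed by k, columns by (i,j)) the 2×2 minor on rows k ∈ {0, 1}, columns (i,j) ∈ {(0,0), (1,0)} is det [[3, -12], [-3, -6]] = -54 ≠ 0, so that unfolding has rank ≥ 2 and hence rank(T) ≥ 2 (CP rank is at least every unfolding rank, though it can be larger).
Upper bound: T[:,j,:] = b[j]·M for every slice, with b = [1, 1] and M = [[3, -3, -9], [-12, -6, -30]] (rows i, columns k).
Splitting M by its rows (i = 0, 1), M = [1, 0][3, -3, -9]ᵀ + [0, 1][-12, -6, -30]ᵀ.
Hence T = [1, 0] ∘ [1, 1] ∘ [3, -3, -9] + [0, 1] ∘ [1, 1] ∘ [-12, -6, -30], so rank(T) ≤ 2.
These bounds meet, so rank(T) = 2.

rank(T) = 2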